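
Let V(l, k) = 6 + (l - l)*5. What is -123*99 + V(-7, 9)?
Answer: -12171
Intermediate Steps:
V(l, k) = 6 (V(l, k) = 6 + 0*5 = 6 + 0 = 6)
-123*99 + V(-7, 9) = -123*99 + 6 = -12177 + 6 = -12171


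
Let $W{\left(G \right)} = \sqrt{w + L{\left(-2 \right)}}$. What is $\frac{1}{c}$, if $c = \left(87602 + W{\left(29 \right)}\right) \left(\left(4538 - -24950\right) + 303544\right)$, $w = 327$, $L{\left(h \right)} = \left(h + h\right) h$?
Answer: $\frac{43801}{1277862112249604} - \frac{\sqrt{335}}{2555724224499208} \approx 3.427 \cdot 10^{-11}$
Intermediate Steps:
$L{\left(h \right)} = 2 h^{2}$ ($L{\left(h \right)} = 2 h h = 2 h^{2}$)
$W{\left(G \right)} = \sqrt{335}$ ($W{\left(G \right)} = \sqrt{327 + 2 \left(-2\right)^{2}} = \sqrt{327 + 2 \cdot 4} = \sqrt{327 + 8} = \sqrt{335}$)
$c = 29174269264 + 333032 \sqrt{335}$ ($c = \left(87602 + \sqrt{335}\right) \left(\left(4538 - -24950\right) + 303544\right) = \left(87602 + \sqrt{335}\right) \left(\left(4538 + 24950\right) + 303544\right) = \left(87602 + \sqrt{335}\right) \left(29488 + 303544\right) = \left(87602 + \sqrt{335}\right) 333032 = 29174269264 + 333032 \sqrt{335} \approx 2.918 \cdot 10^{10}$)
$\frac{1}{c} = \frac{1}{29174269264 + 333032 \sqrt{335}}$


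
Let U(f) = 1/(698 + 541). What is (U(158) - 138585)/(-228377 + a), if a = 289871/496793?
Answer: 42651371623751/70285871253255 ≈ 0.60683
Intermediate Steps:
U(f) = 1/1239
a = 289871/496793 (a = 289871*(1/496793) = 289871/496793 ≈ 0.58348)
(U(158) - 138585)/(-228377 + a) = (1/1239 - 138585)/(-228377 + 289871/496793) = -171706814/(1239*(-113455805090/496793)) = -171706814/1239*(-496793/113455805090) = 42651371623751/70285871253255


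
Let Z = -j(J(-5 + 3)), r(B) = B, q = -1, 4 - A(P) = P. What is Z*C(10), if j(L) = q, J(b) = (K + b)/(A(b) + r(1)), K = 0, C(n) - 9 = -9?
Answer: 0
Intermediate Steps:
A(P) = 4 - P
C(n) = 0 (C(n) = 9 - 9 = 0)
J(b) = b/(5 - b) (J(b) = (0 + b)/((4 - b) + 1) = b/(5 - b))
j(L) = -1
Z = 1 (Z = -1*(-1) = 1)
Z*C(10) = 1*0 = 0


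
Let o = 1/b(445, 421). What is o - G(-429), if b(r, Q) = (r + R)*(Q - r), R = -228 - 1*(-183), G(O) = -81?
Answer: 777599/9600 ≈ 81.000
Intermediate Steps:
R = -45 (R = -228 + 183 = -45)
b(r, Q) = (-45 + r)*(Q - r) (b(r, Q) = (r - 45)*(Q - r) = (-45 + r)*(Q - r))
o = -1/9600 (o = 1/(-1*445² - 45*421 + 45*445 + 421*445) = 1/(-1*198025 - 18945 + 20025 + 187345) = 1/(-198025 - 18945 + 20025 + 187345) = 1/(-9600) = -1/9600 ≈ -0.00010417)
o - G(-429) = -1/9600 - 1*(-81) = -1/9600 + 81 = 777599/9600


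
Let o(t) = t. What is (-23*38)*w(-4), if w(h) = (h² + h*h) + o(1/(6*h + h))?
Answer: -391115/14 ≈ -27937.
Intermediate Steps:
w(h) = 2*h² + 1/(7*h) (w(h) = (h² + h*h) + 1/(6*h + h) = (h² + h²) + 1/(7*h) = 2*h² + 1/(7*h))
(-23*38)*w(-4) = (-23*38)*((⅐)*(1 + 14*(-4)³)/(-4)) = -874*(-1)*(1 + 14*(-64))/(7*4) = -874*(-1)*(1 - 896)/(7*4) = -874*(-1)*(-895)/(7*4) = -874*895/28 = -391115/14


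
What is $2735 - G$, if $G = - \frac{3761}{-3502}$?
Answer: $\frac{9574209}{3502} \approx 2733.9$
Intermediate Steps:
$G = \frac{3761}{3502}$ ($G = \left(-3761\right) \left(- \frac{1}{3502}\right) = \frac{3761}{3502} \approx 1.074$)
$2735 - G = 2735 - \frac{3761}{3502} = \frac{9574209}{3502}$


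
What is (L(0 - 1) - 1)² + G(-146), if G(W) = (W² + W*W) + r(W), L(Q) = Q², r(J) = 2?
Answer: 42634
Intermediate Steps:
G(W) = 2 + 2*W² (G(W) = (W² + W*W) + 2 = (W² + W²) + 2 = 2*W² + 2 = 2 + 2*W²)
(L(0 - 1) - 1)² + G(-146) = ((0 - 1)² - 1)² + (2 + 2*(-146)²) = ((-1)² - 1)² + (2 + 2*21316) = (1 - 1)² + (2 + 42632) = 0² + 42634 = 0 + 42634 = 42634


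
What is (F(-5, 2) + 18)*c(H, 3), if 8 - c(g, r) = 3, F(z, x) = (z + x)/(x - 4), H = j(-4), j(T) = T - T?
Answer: 195/2 ≈ 97.500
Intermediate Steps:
j(T) = 0
H = 0
F(z, x) = (x + z)/(-4 + x)
c(g, r) = 5 (c(g, r) = 8 - 1*3 = 8 - 3 = 5)
(F(-5, 2) + 18)*c(H, 3) = ((2 - 5)/(-4 + 2) + 18)*5 = (-3/(-2) + 18)*5 = (-½*(-3) + 18)*5 = (3/2 + 18)*5 = (39/2)*5 = 195/2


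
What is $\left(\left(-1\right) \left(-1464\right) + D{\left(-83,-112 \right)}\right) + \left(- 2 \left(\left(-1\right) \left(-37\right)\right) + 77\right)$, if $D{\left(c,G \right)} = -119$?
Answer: $1348$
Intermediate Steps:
$\left(\left(-1\right) \left(-1464\right) + D{\left(-83,-112 \right)}\right) + \left(- 2 \left(\left(-1\right) \left(-37\right)\right) + 77\right) = \left(\left(-1\right) \left(-1464\right) - 119\right) + \left(- 2 \left(\left(-1\right) \left(-37\right)\right) + 77\right) = \left(1464 - 119\right) + \left(\left(-2\right) 37 + 77\right) = 1345 + \left(-74 + 77\right) = 1345 + 3 = 1348$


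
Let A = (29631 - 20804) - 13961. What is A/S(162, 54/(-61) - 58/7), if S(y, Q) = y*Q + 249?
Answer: 2192218/528069 ≈ 4.1514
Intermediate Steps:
S(y, Q) = 249 + Q*y (S(y, Q) = Q*y + 249 = 249 + Q*y)
A = -5134 (A = 8827 - 13961 = -5134)
A/S(162, 54/(-61) - 58/7) = -5134/(249 + (54/(-61) - 58/7)*162) = -5134/(249 + (54*(-1/61) - 58*⅐)*162) = -5134/(249 + (-54/61 - 58/7)*162) = -5134/(249 - 3916/427*162) = -5134/(249 - 634392/427) = -5134/(-528069/427) = -5134*(-427/528069) = 2192218/528069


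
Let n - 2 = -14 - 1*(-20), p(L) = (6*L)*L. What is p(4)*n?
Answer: 768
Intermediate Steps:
p(L) = 6*L**2
n = 8 (n = 2 + (-14 - 1*(-20)) = 2 + (-14 + 20) = 2 + 6 = 8)
p(4)*n = (6*4**2)*8 = (6*16)*8 = 96*8 = 768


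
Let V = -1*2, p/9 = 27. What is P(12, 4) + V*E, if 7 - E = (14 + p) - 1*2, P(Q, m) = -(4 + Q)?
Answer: 480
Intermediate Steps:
P(Q, m) = -4 - Q
p = 243 (p = 9*27 = 243)
V = -2
E = -248 (E = 7 - ((14 + 243) - 1*2) = 7 - (257 - 2) = 7 - 1*255 = 7 - 255 = -248)
P(12, 4) + V*E = (-4 - 1*12) - 2*(-248) = (-4 - 12) + 496 = -16 + 496 = 480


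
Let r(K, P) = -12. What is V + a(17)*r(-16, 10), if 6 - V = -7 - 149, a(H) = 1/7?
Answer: 1122/7 ≈ 160.29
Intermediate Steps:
a(H) = ⅐
V = 162 (V = 6 - (-7 - 149) = 6 - 1*(-156) = 6 + 156 = 162)
V + a(17)*r(-16, 10) = 162 + (⅐)*(-12) = 162 - 12/7 = 1122/7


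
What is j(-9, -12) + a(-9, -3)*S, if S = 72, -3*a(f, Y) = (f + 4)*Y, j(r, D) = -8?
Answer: -368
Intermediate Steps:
a(f, Y) = -Y*(4 + f)/3 (a(f, Y) = -(f + 4)*Y/3 = -(4 + f)*Y/3 = -Y*(4 + f)/3)
j(-9, -12) + a(-9, -3)*S = -8 - 1/3*(-3)*(4 - 9)*72 = -8 - 1/3*(-3)*(-5)*72 = -8 - 5*72 = -8 - 360 = -368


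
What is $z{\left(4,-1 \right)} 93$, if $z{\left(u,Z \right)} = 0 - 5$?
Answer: $-465$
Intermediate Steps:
$z{\left(u,Z \right)} = -5$
$z{\left(4,-1 \right)} 93 = \left(-5\right) 93 = -465$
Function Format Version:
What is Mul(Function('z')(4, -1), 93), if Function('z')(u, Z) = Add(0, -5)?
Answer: -465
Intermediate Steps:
Function('z')(u, Z) = -5
Mul(Function('z')(4, -1), 93) = Mul(-5, 93) = -465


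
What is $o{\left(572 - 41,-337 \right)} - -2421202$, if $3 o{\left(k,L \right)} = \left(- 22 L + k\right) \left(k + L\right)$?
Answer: $\frac{8804936}{3} \approx 2.935 \cdot 10^{6}$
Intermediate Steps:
$o{\left(k,L \right)} = \frac{\left(L + k\right) \left(k - 22 L\right)}{3}$ ($o{\left(k,L \right)} = \frac{\left(- 22 L + k\right) \left(k + L\right)}{3} = \frac{\left(k - 22 L\right) \left(L + k\right)}{3} = \frac{\left(L + k\right) \left(k - 22 L\right)}{3}$)
$o{\left(572 - 41,-337 \right)} - -2421202 = \left(- \frac{22 \left(-337\right)^{2}}{3} + \frac{\left(572 - 41\right)^{2}}{3} - - 2359 \left(572 - 41\right)\right) - -2421202 = \left(\left(- \frac{22}{3}\right) 113569 + \frac{531^{2}}{3} - \left(-2359\right) 531\right) + 2421202 = \left(- \frac{2498518}{3} + \frac{1}{3} \cdot 281961 + 1252629\right) + 2421202 = \left(- \frac{2498518}{3} + 93987 + 1252629\right) + 2421202 = \frac{1541330}{3} + 2421202 = \frac{8804936}{3}$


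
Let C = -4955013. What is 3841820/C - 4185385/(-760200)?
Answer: 169696052581/35874294120 ≈ 4.7303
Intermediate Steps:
3841820/C - 4185385/(-760200) = 3841820/(-4955013) - 4185385/(-760200) = 3841820*(-1/4955013) - 4185385*(-1/760200) = -3841820/4955013 + 837077/152040 = 169696052581/35874294120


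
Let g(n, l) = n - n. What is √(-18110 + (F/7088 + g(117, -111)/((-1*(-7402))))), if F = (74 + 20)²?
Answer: I*√14215298973/886 ≈ 134.57*I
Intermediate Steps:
g(n, l) = 0
F = 8836 (F = 94² = 8836)
√(-18110 + (F/7088 + g(117, -111)/((-1*(-7402))))) = √(-18110 + (8836/7088 + 0/((-1*(-7402))))) = √(-18110 + (8836*(1/7088) + 0/7402)) = √(-18110 + (2209/1772 + 0*(1/7402))) = √(-18110 + (2209/1772 + 0)) = √(-18110 + 2209/1772) = √(-32088711/1772) = I*√14215298973/886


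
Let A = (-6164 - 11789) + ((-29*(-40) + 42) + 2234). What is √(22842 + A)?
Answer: 15*√37 ≈ 91.241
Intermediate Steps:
A = -14517 (A = -17953 + ((1160 + 42) + 2234) = -17953 + (1202 + 2234) = -17953 + 3436 = -14517)
√(22842 + A) = √(22842 - 14517) = √8325 = 15*√37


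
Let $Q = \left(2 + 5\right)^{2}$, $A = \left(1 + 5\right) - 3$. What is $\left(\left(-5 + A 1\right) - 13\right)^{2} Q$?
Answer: $11025$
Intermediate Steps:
$A = 3$ ($A = 6 - 3 = 3$)
$Q = 49$ ($Q = 7^{2} = 49$)
$\left(\left(-5 + A 1\right) - 13\right)^{2} Q = \left(\left(-5 + 3 \cdot 1\right) - 13\right)^{2} \cdot 49 = \left(\left(-5 + 3\right) - 13\right)^{2} \cdot 49 = \left(-2 - 13\right)^{2} \cdot 49 = \left(-15\right)^{2} \cdot 49 = 225 \cdot 49 = 11025$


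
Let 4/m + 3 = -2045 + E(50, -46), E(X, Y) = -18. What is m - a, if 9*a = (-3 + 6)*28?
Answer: -28930/3099 ≈ -9.3353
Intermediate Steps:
a = 28/3 (a = ((-3 + 6)*28)/9 = (3*28)/9 = (1/9)*84 = 28/3 ≈ 9.3333)
m = -2/1033 (m = 4/(-3 + (-2045 - 18)) = 4/(-3 - 2063) = 4/(-2066) = 4*(-1/2066) = -2/1033 ≈ -0.0019361)
m - a = -2/1033 - 1*28/3 = -2/1033 - 28/3 = -28930/3099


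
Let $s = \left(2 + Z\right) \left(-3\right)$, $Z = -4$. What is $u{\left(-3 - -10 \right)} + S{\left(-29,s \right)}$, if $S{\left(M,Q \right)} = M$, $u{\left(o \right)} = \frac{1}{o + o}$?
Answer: $- \frac{405}{14} \approx -28.929$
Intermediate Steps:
$u{\left(o \right)} = \frac{1}{2 o}$
$s = 6$ ($s = \left(2 - 4\right) \left(-3\right) = \left(-2\right) \left(-3\right) = 6$)
$u{\left(-3 - -10 \right)} + S{\left(-29,s \right)} = \frac{1}{2 \left(-3 - -10\right)} - 29 = \frac{1}{2 \left(-3 + 10\right)} - 29 = \frac{1}{2 \cdot 7} - 29 = \frac{1}{2} \cdot \frac{1}{7} - 29 = \frac{1}{14} - 29 = - \frac{405}{14}$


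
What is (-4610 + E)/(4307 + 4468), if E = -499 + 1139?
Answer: -794/1755 ≈ -0.45242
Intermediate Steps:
E = 640
(-4610 + E)/(4307 + 4468) = (-4610 + 640)/(4307 + 4468) = -3970/8775 = -3970*1/8775 = -794/1755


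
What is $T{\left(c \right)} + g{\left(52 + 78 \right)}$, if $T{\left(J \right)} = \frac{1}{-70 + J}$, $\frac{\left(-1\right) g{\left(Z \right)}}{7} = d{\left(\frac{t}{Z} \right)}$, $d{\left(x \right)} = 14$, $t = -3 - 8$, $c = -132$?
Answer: $- \frac{19797}{202} \approx -98.005$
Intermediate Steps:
$t = -11$ ($t = -3 - 8 = -11$)
$g{\left(Z \right)} = -98$ ($g{\left(Z \right)} = \left(-7\right) 14 = -98$)
$T{\left(c \right)} + g{\left(52 + 78 \right)} = \frac{1}{-70 - 132} - 98 = \frac{1}{-202} - 98 = - \frac{1}{202} - 98 = - \frac{19797}{202}$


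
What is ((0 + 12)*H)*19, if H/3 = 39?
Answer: 26676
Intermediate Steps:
H = 117 (H = 3*39 = 117)
((0 + 12)*H)*19 = ((0 + 12)*117)*19 = (12*117)*19 = 1404*19 = 26676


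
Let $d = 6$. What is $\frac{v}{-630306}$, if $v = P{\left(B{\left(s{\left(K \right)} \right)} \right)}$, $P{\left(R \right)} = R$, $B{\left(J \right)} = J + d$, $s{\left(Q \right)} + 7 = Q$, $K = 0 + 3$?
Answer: $- \frac{1}{315153} \approx -3.1731 \cdot 10^{-6}$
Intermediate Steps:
$K = 3$
$s{\left(Q \right)} = -7 + Q$
$B{\left(J \right)} = 6 + J$ ($B{\left(J \right)} = J + 6 = 6 + J$)
$v = 2$ ($v = 6 + \left(-7 + 3\right) = 6 - 4 = 2$)
$\frac{v}{-630306} = \frac{2}{-630306} = 2 \left(- \frac{1}{630306}\right) = - \frac{1}{315153}$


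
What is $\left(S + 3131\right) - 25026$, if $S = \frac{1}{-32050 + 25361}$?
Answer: $- \frac{146455656}{6689} \approx -21895.0$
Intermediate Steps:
$S = - \frac{1}{6689}$ ($S = \frac{1}{-6689} = - \frac{1}{6689} \approx -0.0001495$)
$\left(S + 3131\right) - 25026 = \left(- \frac{1}{6689} + 3131\right) - 25026 = \frac{20943258}{6689} - 25026 = - \frac{146455656}{6689}$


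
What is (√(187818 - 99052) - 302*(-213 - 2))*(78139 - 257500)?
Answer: -11645909730 - 179361*√88766 ≈ -1.1699e+10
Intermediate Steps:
(√(187818 - 99052) - 302*(-213 - 2))*(78139 - 257500) = (√88766 - 302*(-215))*(-179361) = (√88766 + 64930)*(-179361) = (64930 + √88766)*(-179361) = -11645909730 - 179361*√88766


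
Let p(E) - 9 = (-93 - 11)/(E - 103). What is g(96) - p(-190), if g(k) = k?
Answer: 25387/293 ≈ 86.645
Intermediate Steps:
p(E) = 9 - 104/(-103 + E) (p(E) = 9 + (-93 - 11)/(E - 103) = 9 - 104/(-103 + E))
g(96) - p(-190) = 96 - (-1031 + 9*(-190))/(-103 - 190) = 96 - (-1031 - 1710)/(-293) = 96 - (-1)*(-2741)/293 = 96 - 1*2741/293 = 96 - 2741/293 = 25387/293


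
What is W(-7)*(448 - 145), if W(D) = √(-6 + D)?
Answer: 303*I*√13 ≈ 1092.5*I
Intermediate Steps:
W(-7)*(448 - 145) = √(-6 - 7)*(448 - 145) = √(-13)*303 = (I*√13)*303 = 303*I*√13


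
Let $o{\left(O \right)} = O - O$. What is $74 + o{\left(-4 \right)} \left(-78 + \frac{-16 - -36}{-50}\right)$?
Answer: $74$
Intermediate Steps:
$o{\left(O \right)} = 0$
$74 + o{\left(-4 \right)} \left(-78 + \frac{-16 - -36}{-50}\right) = 74 + 0 \left(-78 + \frac{-16 - -36}{-50}\right) = 74 + 0 \left(-78 + \left(-16 + 36\right) \left(- \frac{1}{50}\right)\right) = 74 + 0 \left(-78 + 20 \left(- \frac{1}{50}\right)\right) = 74 + 0 \left(-78 - \frac{2}{5}\right) = 74 + 0 \left(- \frac{392}{5}\right) = 74 + 0 = 74$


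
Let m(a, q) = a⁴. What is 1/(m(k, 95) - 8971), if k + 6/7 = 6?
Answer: -2401/19859755 ≈ -0.00012090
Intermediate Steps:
k = 36/7 (k = -6/7 + 6 = 36/7 ≈ 5.1429)
1/(m(k, 95) - 8971) = 1/((36/7)⁴ - 8971) = 1/(1679616/2401 - 8971) = 1/(-19859755/2401) = -2401/19859755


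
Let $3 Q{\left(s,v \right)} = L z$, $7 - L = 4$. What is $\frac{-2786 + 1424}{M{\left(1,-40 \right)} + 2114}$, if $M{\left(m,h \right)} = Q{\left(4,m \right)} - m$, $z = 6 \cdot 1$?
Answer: $- \frac{1362}{2119} \approx -0.64276$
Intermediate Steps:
$L = 3$ ($L = 7 - 4 = 3$)
$z = 6$
$Q{\left(s,v \right)} = 6$ ($Q{\left(s,v \right)} = \frac{3 \cdot 6}{3} = \frac{1}{3} \cdot 18 = 6$)
$M{\left(m,h \right)} = 6 - m$
$\frac{-2786 + 1424}{M{\left(1,-40 \right)} + 2114} = \frac{-2786 + 1424}{\left(6 - 1\right) + 2114} = - \frac{1362}{\left(6 - 1\right) + 2114} = - \frac{1362}{5 + 2114} = - \frac{1362}{2119}$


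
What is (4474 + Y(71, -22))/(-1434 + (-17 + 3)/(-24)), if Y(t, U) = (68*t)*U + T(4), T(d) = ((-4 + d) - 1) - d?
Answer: 1220964/17201 ≈ 70.982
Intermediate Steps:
T(d) = -5 (T(d) = (-5 + d) - d = -5)
Y(t, U) = -5 + 68*U*t (Y(t, U) = (68*t)*U - 5 = 68*U*t - 5 = -5 + 68*U*t)
(4474 + Y(71, -22))/(-1434 + (-17 + 3)/(-24)) = (4474 + (-5 + 68*(-22)*71))/(-1434 + (-17 + 3)/(-24)) = (4474 + (-5 - 106216))/(-1434 - 14*(-1/24)) = (4474 - 106221)/(-1434 + 7/12) = -101747/(-17201/12) = -101747*(-12/17201) = 1220964/17201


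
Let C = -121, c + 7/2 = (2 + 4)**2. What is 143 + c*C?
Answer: -7579/2 ≈ -3789.5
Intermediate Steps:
c = 65/2 (c = -7/2 + (2 + 4)**2 = -7/2 + 6**2 = -7/2 + 36 = 65/2 ≈ 32.500)
143 + c*C = 143 + (65/2)*(-121) = 143 - 7865/2 = -7579/2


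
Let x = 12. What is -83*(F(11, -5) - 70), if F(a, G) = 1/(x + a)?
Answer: 133547/23 ≈ 5806.4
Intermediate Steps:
F(a, G) = 1/(12 + a)
-83*(F(11, -5) - 70) = -83*(1/(12 + 11) - 70) = -83*(1/23 - 70) = -83*(-1609/23) = 133547/23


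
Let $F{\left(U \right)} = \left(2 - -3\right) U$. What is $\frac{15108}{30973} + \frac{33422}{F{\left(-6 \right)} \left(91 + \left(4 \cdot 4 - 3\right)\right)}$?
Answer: $- \frac{494021323}{48317880} \approx -10.224$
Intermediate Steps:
$F{\left(U \right)} = 5 U$ ($F{\left(U \right)} = \left(2 + 3\right) U = 5 U$)
$\frac{15108}{30973} + \frac{33422}{F{\left(-6 \right)} \left(91 + \left(4 \cdot 4 - 3\right)\right)} = \frac{15108}{30973} + \frac{33422}{5 \left(-6\right) \left(91 + \left(4 \cdot 4 - 3\right)\right)} = 15108 \cdot \frac{1}{30973} + \frac{33422}{\left(-30\right) \left(91 + \left(16 - 3\right)\right)} = \frac{15108}{30973} + \frac{33422}{\left(-30\right) \left(91 + 13\right)} = \frac{15108}{30973} + \frac{33422}{\left(-30\right) 104} = \frac{15108}{30973} + \frac{33422}{-3120} = \frac{15108}{30973} + 33422 \left(- \frac{1}{3120}\right) = \frac{15108}{30973} - \frac{16711}{1560} = - \frac{494021323}{48317880}$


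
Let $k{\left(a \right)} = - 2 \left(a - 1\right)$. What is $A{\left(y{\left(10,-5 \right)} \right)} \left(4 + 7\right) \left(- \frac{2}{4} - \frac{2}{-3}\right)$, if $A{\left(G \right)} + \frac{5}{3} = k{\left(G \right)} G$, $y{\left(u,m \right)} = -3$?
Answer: $- \frac{847}{18} \approx -47.056$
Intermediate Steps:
$k{\left(a \right)} = 2 - 2 a$ ($k{\left(a \right)} = - 2 \left(-1 + a\right) = 2 - 2 a$)
$A{\left(G \right)} = - \frac{5}{3} + G \left(2 - 2 G\right)$ ($A{\left(G \right)} = - \frac{5}{3} + \left(2 - 2 G\right) G = - \frac{5}{3} + G \left(2 - 2 G\right)$)
$A{\left(y{\left(10,-5 \right)} \right)} \left(4 + 7\right) \left(- \frac{2}{4} - \frac{2}{-3}\right) = \left(- \frac{5}{3} - - 6 \left(-1 - 3\right)\right) \left(4 + 7\right) \left(- \frac{2}{4} - \frac{2}{-3}\right) = \left(- \frac{5}{3} - \left(-6\right) \left(-4\right)\right) 11 \left(\left(-2\right) \frac{1}{4} - - \frac{2}{3}\right) = \left(- \frac{5}{3} - 24\right) 11 \left(- \frac{1}{2} + \frac{2}{3}\right) = - \frac{77 \cdot 11 \cdot \frac{1}{6}}{3} = \left(- \frac{77}{3}\right) \frac{11}{6} = - \frac{847}{18}$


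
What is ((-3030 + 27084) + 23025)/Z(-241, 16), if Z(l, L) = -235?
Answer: -47079/235 ≈ -200.34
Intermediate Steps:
((-3030 + 27084) + 23025)/Z(-241, 16) = ((-3030 + 27084) + 23025)/(-235) = (24054 + 23025)*(-1/235) = 47079*(-1/235) = -47079/235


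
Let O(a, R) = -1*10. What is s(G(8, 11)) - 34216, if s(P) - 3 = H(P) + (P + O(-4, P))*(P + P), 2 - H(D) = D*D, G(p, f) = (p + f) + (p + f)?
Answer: -33527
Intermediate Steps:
O(a, R) = -10
G(p, f) = 2*f + 2*p (G(p, f) = (f + p) + (f + p) = 2*f + 2*p)
H(D) = 2 - D**2 (H(D) = 2 - D*D = 2 - D**2)
s(P) = 5 - P**2 + 2*P*(-10 + P) (s(P) = 3 + ((2 - P**2) + (P - 10)*(P + P)) = 3 + ((2 - P**2) + (-10 + P)*(2*P)) = 3 + ((2 - P**2) + 2*P*(-10 + P)) = 3 + (2 - P**2 + 2*P*(-10 + P)) = 5 - P**2 + 2*P*(-10 + P))
s(G(8, 11)) - 34216 = (5 + (2*11 + 2*8)**2 - 20*(2*11 + 2*8)) - 34216 = (5 + (22 + 16)**2 - 20*(22 + 16)) - 34216 = (5 + 38**2 - 20*38) - 34216 = (5 + 1444 - 760) - 34216 = 689 - 34216 = -33527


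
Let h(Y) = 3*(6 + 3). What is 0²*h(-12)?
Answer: 0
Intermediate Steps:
h(Y) = 27 (h(Y) = 3*9 = 27)
0²*h(-12) = 0²*27 = 0*27 = 0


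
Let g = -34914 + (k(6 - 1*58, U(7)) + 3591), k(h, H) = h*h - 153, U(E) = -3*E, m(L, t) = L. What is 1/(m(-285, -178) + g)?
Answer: -1/29057 ≈ -3.4415e-5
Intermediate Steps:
k(h, H) = -153 + h² (k(h, H) = h² - 153 = -153 + h²)
g = -28772 (g = -34914 + ((-153 + (6 - 1*58)²) + 3591) = -34914 + ((-153 + (6 - 58)²) + 3591) = -34914 + ((-153 + (-52)²) + 3591) = -34914 + ((-153 + 2704) + 3591) = -34914 + (2551 + 3591) = -34914 + 6142 = -28772)
1/(m(-285, -178) + g) = 1/(-285 - 28772) = 1/(-29057) = -1/29057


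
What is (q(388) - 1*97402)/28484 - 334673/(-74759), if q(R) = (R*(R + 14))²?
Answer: 909388761409399/1064717678 ≈ 8.5411e+5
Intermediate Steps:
q(R) = R²*(14 + R)² (q(R) = (R*(14 + R))² = R²*(14 + R)²)
(q(388) - 1*97402)/28484 - 334673/(-74759) = (388²*(14 + 388)² - 1*97402)/28484 - 334673/(-74759) = (150544*402² - 97402)*(1/28484) - 334673*(-1/74759) = (150544*161604 - 97402)*(1/28484) + 334673/74759 = (24328512576 - 97402)*(1/28484) + 334673/74759 = 24328415174*(1/28484) + 334673/74759 = 12164207587/14242 + 334673/74759 = 909388761409399/1064717678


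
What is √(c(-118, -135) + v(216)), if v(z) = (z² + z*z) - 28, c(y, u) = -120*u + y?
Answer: √109366 ≈ 330.71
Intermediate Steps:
c(y, u) = y - 120*u
v(z) = -28 + 2*z² (v(z) = (z² + z²) - 28 = 2*z² - 28 = -28 + 2*z²)
√(c(-118, -135) + v(216)) = √((-118 - 120*(-135)) + (-28 + 2*216²)) = √((-118 + 16200) + (-28 + 2*46656)) = √(16082 + (-28 + 93312)) = √(16082 + 93284) = √109366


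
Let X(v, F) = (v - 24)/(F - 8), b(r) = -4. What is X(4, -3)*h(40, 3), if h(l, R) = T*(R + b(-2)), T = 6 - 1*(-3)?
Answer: -180/11 ≈ -16.364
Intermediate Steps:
T = 9 (T = 6 + 3 = 9)
X(v, F) = (-24 + v)/(-8 + F)
h(l, R) = -36 + 9*R (h(l, R) = 9*(R - 4) = 9*(-4 + R) = -36 + 9*R)
X(4, -3)*h(40, 3) = ((-24 + 4)/(-8 - 3))*(-36 + 9*3) = (-20/(-11))*(-36 + 27) = -1/11*(-20)*(-9) = (20/11)*(-9) = -180/11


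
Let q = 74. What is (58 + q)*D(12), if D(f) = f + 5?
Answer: 2244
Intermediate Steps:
D(f) = 5 + f
(58 + q)*D(12) = (58 + 74)*(5 + 12) = 132*17 = 2244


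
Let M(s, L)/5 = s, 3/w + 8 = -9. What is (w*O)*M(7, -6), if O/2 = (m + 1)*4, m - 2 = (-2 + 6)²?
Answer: -15960/17 ≈ -938.82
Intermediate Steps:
m = 18 (m = 2 + (-2 + 6)² = 2 + 4² = 2 + 16 = 18)
w = -3/17 (w = 3/(-8 - 9) = 3/(-17) = 3*(-1/17) = -3/17 ≈ -0.17647)
M(s, L) = 5*s
O = 152 (O = 2*((18 + 1)*4) = 2*(19*4) = 2*76 = 152)
(w*O)*M(7, -6) = (-3/17*152)*(5*7) = -456/17*35 = -15960/17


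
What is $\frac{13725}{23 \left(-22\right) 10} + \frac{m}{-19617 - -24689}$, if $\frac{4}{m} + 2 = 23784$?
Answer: $- \frac{81795509}{30155576} \approx -2.7125$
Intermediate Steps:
$m = \frac{2}{11891}$ ($m = \frac{4}{-2 + 23784} = \frac{4}{23782} = 4 \cdot \frac{1}{23782} = \frac{2}{11891} \approx 0.00016819$)
$\frac{13725}{23 \left(-22\right) 10} + \frac{m}{-19617 - -24689} = \frac{13725}{23 \left(-22\right) 10} + \frac{2}{11891 \left(-19617 - -24689\right)} = \frac{13725}{\left(-506\right) 10} + \frac{2}{11891 \left(-19617 + 24689\right)} = \frac{13725}{-5060} + \frac{2}{11891 \cdot 5072} = 13725 \left(- \frac{1}{5060}\right) + \frac{2}{11891} \cdot \frac{1}{5072} = - \frac{2745}{1012} + \frac{1}{30155576} = - \frac{81795509}{30155576}$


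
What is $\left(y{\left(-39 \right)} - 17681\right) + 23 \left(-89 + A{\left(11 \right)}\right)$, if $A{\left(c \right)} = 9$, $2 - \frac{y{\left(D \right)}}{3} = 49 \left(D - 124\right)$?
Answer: $4446$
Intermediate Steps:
$y{\left(D \right)} = 18234 - 147 D$ ($y{\left(D \right)} = 6 - 3 \cdot 49 \left(D - 124\right) = 6 - 3 \cdot 49 \left(-124 + D\right) = 6 - 3 \left(-6076 + 49 D\right) = 6 - \left(-18228 + 147 D\right) = 18234 - 147 D$)
$\left(y{\left(-39 \right)} - 17681\right) + 23 \left(-89 + A{\left(11 \right)}\right) = \left(\left(18234 - -5733\right) - 17681\right) + 23 \left(-89 + 9\right) = \left(\left(18234 + 5733\right) - 17681\right) + 23 \left(-80\right) = \left(23967 - 17681\right) - 1840 = 6286 - 1840 = 4446$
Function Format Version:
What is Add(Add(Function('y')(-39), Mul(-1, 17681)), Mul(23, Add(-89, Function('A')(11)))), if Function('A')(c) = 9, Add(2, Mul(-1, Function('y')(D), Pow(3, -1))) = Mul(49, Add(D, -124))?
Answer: 4446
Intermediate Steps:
Function('y')(D) = Add(18234, Mul(-147, D)) (Function('y')(D) = Add(6, Mul(-3, Mul(49, Add(D, -124)))) = Add(6, Mul(-3, Mul(49, Add(-124, D)))) = Add(6, Mul(-3, Add(-6076, Mul(49, D)))) = Add(6, Add(18228, Mul(-147, D))) = Add(18234, Mul(-147, D)))
Add(Add(Function('y')(-39), Mul(-1, 17681)), Mul(23, Add(-89, Function('A')(11)))) = Add(Add(Add(18234, Mul(-147, -39)), Mul(-1, 17681)), Mul(23, Add(-89, 9))) = Add(Add(Add(18234, 5733), -17681), Mul(23, -80)) = Add(Add(23967, -17681), -1840) = Add(6286, -1840) = 4446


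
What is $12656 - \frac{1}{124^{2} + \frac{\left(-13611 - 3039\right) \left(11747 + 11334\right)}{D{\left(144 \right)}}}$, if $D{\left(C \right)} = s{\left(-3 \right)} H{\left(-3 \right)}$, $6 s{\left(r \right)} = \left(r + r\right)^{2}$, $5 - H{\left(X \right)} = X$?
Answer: $\frac{809057163160}{63926767} \approx 12656.0$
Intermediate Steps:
$H{\left(X \right)} = 5 - X$
$s{\left(r \right)} = \frac{2 r^{2}}{3}$ ($s{\left(r \right)} = \frac{\left(r + r\right)^{2}}{6} = \frac{\left(2 r\right)^{2}}{6} = \frac{4 r^{2}}{6} = \frac{2 r^{2}}{3}$)
$D{\left(C \right)} = 48$ ($D{\left(C \right)} = \frac{2 \left(-3\right)^{2}}{3} \left(5 - -3\right) = \frac{2}{3} \cdot 9 \left(5 + 3\right) = 6 \cdot 8 = 48$)
$12656 - \frac{1}{124^{2} + \frac{\left(-13611 - 3039\right) \left(11747 + 11334\right)}{D{\left(144 \right)}}} = 12656 - \frac{1}{124^{2} + \frac{\left(-13611 - 3039\right) \left(11747 + 11334\right)}{48}} = 12656 - \frac{1}{15376 + \left(-16650\right) 23081 \cdot \frac{1}{48}} = 12656 - \frac{1}{15376 - \frac{64049775}{8}} = 12656 - \frac{1}{- \frac{63926767}{8}} = 12656 - - \frac{8}{63926767} = 12656 + \frac{8}{63926767} = \frac{809057163160}{63926767}$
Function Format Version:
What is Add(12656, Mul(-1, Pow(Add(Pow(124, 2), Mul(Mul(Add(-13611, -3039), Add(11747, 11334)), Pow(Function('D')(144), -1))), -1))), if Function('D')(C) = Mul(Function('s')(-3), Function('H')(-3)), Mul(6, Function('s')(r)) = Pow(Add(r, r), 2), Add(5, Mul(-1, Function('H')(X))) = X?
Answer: Rational(809057163160, 63926767) ≈ 12656.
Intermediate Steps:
Function('H')(X) = Add(5, Mul(-1, X))
Function('s')(r) = Mul(Rational(2, 3), Pow(r, 2)) (Function('s')(r) = Mul(Rational(1, 6), Pow(Add(r, r), 2)) = Mul(Rational(1, 6), Pow(Mul(2, r), 2)) = Mul(Rational(1, 6), Mul(4, Pow(r, 2))) = Mul(Rational(2, 3), Pow(r, 2)))
Function('D')(C) = 48 (Function('D')(C) = Mul(Mul(Rational(2, 3), Pow(-3, 2)), Add(5, Mul(-1, -3))) = Mul(Mul(Rational(2, 3), 9), Add(5, 3)) = Mul(6, 8) = 48)
Add(12656, Mul(-1, Pow(Add(Pow(124, 2), Mul(Mul(Add(-13611, -3039), Add(11747, 11334)), Pow(Function('D')(144), -1))), -1))) = Add(12656, Mul(-1, Pow(Add(Pow(124, 2), Mul(Mul(Add(-13611, -3039), Add(11747, 11334)), Pow(48, -1))), -1))) = Add(12656, Mul(-1, Pow(Add(15376, Mul(Mul(-16650, 23081), Rational(1, 48))), -1))) = Add(12656, Mul(-1, Pow(Add(15376, Mul(-384298650, Rational(1, 48))), -1))) = Add(12656, Mul(-1, Pow(Add(15376, Rational(-64049775, 8)), -1))) = Add(12656, Mul(-1, Pow(Rational(-63926767, 8), -1))) = Add(12656, Mul(-1, Rational(-8, 63926767))) = Add(12656, Rational(8, 63926767)) = Rational(809057163160, 63926767)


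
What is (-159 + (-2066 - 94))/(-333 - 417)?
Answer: 773/250 ≈ 3.0920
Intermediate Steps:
(-159 + (-2066 - 94))/(-333 - 417) = (-159 - 2160)/(-750) = -2319*(-1/750) = 773/250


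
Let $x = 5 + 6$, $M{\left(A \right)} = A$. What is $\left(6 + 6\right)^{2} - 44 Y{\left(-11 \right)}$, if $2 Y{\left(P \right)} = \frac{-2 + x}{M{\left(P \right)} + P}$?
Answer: $153$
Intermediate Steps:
$x = 11$
$Y{\left(P \right)} = \frac{9}{4 P}$ ($Y{\left(P \right)} = \frac{\left(-2 + 11\right) \frac{1}{P + P}}{2} = \frac{9 \frac{1}{2 P}}{2} = \frac{\frac{9}{2} \frac{1}{P}}{2} = \frac{9}{4 P}$)
$\left(6 + 6\right)^{2} - 44 Y{\left(-11 \right)} = \left(6 + 6\right)^{2} - 44 \frac{9}{4 \left(-11\right)} = 12^{2} - 44 \cdot \frac{9}{4} \left(- \frac{1}{11}\right) = 144 - -9 = 144 + 9 = 153$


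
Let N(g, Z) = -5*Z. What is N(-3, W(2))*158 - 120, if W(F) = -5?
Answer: 3830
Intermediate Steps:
N(-3, W(2))*158 - 120 = -5*(-5)*158 - 120 = 25*158 - 120 = 3950 - 120 = 3830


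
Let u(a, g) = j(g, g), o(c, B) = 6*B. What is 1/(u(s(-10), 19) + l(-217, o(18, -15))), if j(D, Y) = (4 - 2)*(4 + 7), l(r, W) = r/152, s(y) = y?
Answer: 152/3127 ≈ 0.048609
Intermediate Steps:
l(r, W) = r/152 (l(r, W) = r*(1/152) = r/152)
j(D, Y) = 22 (j(D, Y) = 2*11 = 22)
u(a, g) = 22
1/(u(s(-10), 19) + l(-217, o(18, -15))) = 1/(22 + (1/152)*(-217)) = 1/(22 - 217/152) = 1/(3127/152) = 152/3127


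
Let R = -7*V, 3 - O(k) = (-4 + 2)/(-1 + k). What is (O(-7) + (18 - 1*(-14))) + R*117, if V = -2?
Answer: 6691/4 ≈ 1672.8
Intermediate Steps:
O(k) = 3 + 2/(-1 + k) (O(k) = 3 - (-4 + 2)/(-1 + k) = 3 - (-2)/(-1 + k) = 3 + 2/(-1 + k))
R = 14 (R = -7*(-2) = 14)
(O(-7) + (18 - 1*(-14))) + R*117 = ((-1 + 3*(-7))/(-1 - 7) + (18 - 1*(-14))) + 14*117 = ((-1 - 21)/(-8) + (18 + 14)) + 1638 = (-1/8*(-22) + 32) + 1638 = (11/4 + 32) + 1638 = 139/4 + 1638 = 6691/4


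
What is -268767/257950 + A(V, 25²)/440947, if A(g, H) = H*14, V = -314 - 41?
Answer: -116254939849/113742278650 ≈ -1.0221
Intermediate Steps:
V = -355
A(g, H) = 14*H
-268767/257950 + A(V, 25²)/440947 = -268767/257950 + (14*25²)/440947 = -268767*1/257950 + (14*625)*(1/440947) = -268767/257950 + 8750*(1/440947) = -268767/257950 + 8750/440947 = -116254939849/113742278650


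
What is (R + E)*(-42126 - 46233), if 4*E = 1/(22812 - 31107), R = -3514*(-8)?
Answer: -27472467151027/11060 ≈ -2.4839e+9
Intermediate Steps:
R = 28112
E = -1/33180 (E = 1/(4*(22812 - 31107)) = (1/4)/(-8295) = (1/4)*(-1/8295) = -1/33180 ≈ -3.0139e-5)
(R + E)*(-42126 - 46233) = (28112 - 1/33180)*(-42126 - 46233) = (932756159/33180)*(-88359) = -27472467151027/11060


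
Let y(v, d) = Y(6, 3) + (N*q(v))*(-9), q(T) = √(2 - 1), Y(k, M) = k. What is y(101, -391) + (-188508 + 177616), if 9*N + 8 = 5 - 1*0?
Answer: -10883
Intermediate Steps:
q(T) = 1 (q(T) = √1 = 1)
N = -⅓ (N = -8/9 + (5 - 1*0)/9 = -8/9 + (5 + 0)/9 = -8/9 + (⅑)*5 = -8/9 + 5/9 = -⅓ ≈ -0.33333)
y(v, d) = 9 (y(v, d) = 6 - ⅓*1*(-9) = 6 - ⅓*(-9) = 6 + 3 = 9)
y(101, -391) + (-188508 + 177616) = 9 + (-188508 + 177616) = 9 - 10892 = -10883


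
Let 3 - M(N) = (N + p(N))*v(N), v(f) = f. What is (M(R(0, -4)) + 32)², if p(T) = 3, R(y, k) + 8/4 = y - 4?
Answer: 289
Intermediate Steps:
R(y, k) = -6 + y (R(y, k) = -2 + (y - 4) = -2 + (-4 + y) = -6 + y)
M(N) = 3 - N*(3 + N) (M(N) = 3 - (N + 3)*N = 3 - (3 + N)*N = 3 - N*(3 + N))
(M(R(0, -4)) + 32)² = ((3 - (-6 + 0)² - 3*(-6 + 0)) + 32)² = ((3 - 1*(-6)² - 3*(-6)) + 32)² = ((3 - 1*36 + 18) + 32)² = ((3 - 36 + 18) + 32)² = (-15 + 32)² = 17² = 289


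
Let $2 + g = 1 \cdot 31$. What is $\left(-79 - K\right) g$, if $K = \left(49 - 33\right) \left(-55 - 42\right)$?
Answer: $42717$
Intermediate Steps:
$g = 29$ ($g = -2 + 1 \cdot 31 = -2 + 31 = 29$)
$K = -1552$ ($K = 16 \left(-97\right) = -1552$)
$\left(-79 - K\right) g = \left(-79 - -1552\right) 29 = \left(-79 + 1552\right) 29 = 1473 \cdot 29 = 42717$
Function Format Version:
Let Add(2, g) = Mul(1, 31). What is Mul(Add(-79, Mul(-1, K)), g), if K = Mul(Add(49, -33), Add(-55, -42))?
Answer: 42717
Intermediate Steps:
g = 29 (g = Add(-2, Mul(1, 31)) = Add(-2, 31) = 29)
K = -1552 (K = Mul(16, -97) = -1552)
Mul(Add(-79, Mul(-1, K)), g) = Mul(Add(-79, Mul(-1, -1552)), 29) = Mul(Add(-79, 1552), 29) = Mul(1473, 29) = 42717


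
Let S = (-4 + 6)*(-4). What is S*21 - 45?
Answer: -213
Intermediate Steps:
S = -8 (S = 2*(-4) = -8)
S*21 - 45 = -8*21 - 45 = -168 - 45 = -213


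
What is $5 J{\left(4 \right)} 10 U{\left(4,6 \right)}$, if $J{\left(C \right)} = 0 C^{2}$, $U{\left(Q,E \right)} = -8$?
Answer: $0$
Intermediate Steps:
$J{\left(C \right)} = 0$
$5 J{\left(4 \right)} 10 U{\left(4,6 \right)} = 5 \cdot 0 \cdot 10 \left(-8\right) = 0 \cdot 10 \left(-8\right) = 0 \left(-8\right) = 0$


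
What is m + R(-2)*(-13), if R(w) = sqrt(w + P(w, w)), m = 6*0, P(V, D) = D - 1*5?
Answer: -39*I ≈ -39.0*I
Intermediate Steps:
P(V, D) = -5 + D (P(V, D) = D - 5 = -5 + D)
m = 0
R(w) = sqrt(-5 + 2*w) (R(w) = sqrt(w + (-5 + w)) = sqrt(-5 + 2*w))
m + R(-2)*(-13) = 0 + sqrt(-5 + 2*(-2))*(-13) = 0 + sqrt(-5 - 4)*(-13) = 0 + sqrt(-9)*(-13) = 0 + (3*I)*(-13) = 0 - 39*I = -39*I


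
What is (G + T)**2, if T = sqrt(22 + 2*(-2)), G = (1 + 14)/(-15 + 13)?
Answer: 297/4 - 45*sqrt(2) ≈ 10.610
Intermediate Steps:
G = -15/2 (G = 15/(-2) = 15*(-1/2) = -15/2 ≈ -7.5000)
T = 3*sqrt(2) (T = sqrt(22 - 4) = sqrt(18) = 3*sqrt(2) ≈ 4.2426)
(G + T)**2 = (-15/2 + 3*sqrt(2))**2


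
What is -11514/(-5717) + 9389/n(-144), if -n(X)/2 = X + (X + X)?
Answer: 63625009/4939488 ≈ 12.881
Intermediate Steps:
n(X) = -6*X (n(X) = -2*(X + (X + X)) = -2*(X + 2*X) = -6*X)
-11514/(-5717) + 9389/n(-144) = -11514/(-5717) + 9389/((-6*(-144))) = -11514*(-1/5717) + 9389/864 = 11514/5717 + 9389*(1/864) = 11514/5717 + 9389/864 = 63625009/4939488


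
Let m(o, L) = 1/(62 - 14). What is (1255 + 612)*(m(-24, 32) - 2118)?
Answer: -189804821/48 ≈ -3.9543e+6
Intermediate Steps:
m(o, L) = 1/48
(1255 + 612)*(m(-24, 32) - 2118) = (1255 + 612)*(1/48 - 2118) = 1867*(-101663/48) = -189804821/48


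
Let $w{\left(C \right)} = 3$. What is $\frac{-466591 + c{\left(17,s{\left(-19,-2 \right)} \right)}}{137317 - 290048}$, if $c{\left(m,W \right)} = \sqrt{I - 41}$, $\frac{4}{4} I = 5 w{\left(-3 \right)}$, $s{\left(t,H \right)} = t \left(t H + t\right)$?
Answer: $\frac{466591}{152731} - \frac{i \sqrt{26}}{152731} \approx 3.055 - 3.3386 \cdot 10^{-5} i$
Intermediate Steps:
$s{\left(t,H \right)} = t \left(t + H t\right)$ ($s{\left(t,H \right)} = t \left(H t + t\right) = t \left(t + H t\right)$)
$I = 15$ ($I = 5 \cdot 3 = 15$)
$c{\left(m,W \right)} = i \sqrt{26}$ ($c{\left(m,W \right)} = \sqrt{15 - 41} = \sqrt{-26} = i \sqrt{26}$)
$\frac{-466591 + c{\left(17,s{\left(-19,-2 \right)} \right)}}{137317 - 290048} = \frac{-466591 + i \sqrt{26}}{137317 - 290048} = \frac{-466591 + i \sqrt{26}}{-152731} = \left(-466591 + i \sqrt{26}\right) \left(- \frac{1}{152731}\right) = \frac{466591}{152731} - \frac{i \sqrt{26}}{152731}$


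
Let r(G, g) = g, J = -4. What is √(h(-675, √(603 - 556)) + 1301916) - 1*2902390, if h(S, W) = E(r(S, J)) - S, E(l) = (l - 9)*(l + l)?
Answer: -2902390 + √1302695 ≈ -2.9012e+6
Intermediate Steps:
E(l) = 2*l*(-9 + l) (E(l) = (-9 + l)*(2*l) = 2*l*(-9 + l))
h(S, W) = 104 - S (h(S, W) = 2*(-4)*(-9 - 4) - S = 2*(-4)*(-13) - S = 104 - S)
√(h(-675, √(603 - 556)) + 1301916) - 1*2902390 = √((104 - 1*(-675)) + 1301916) - 1*2902390 = √((104 + 675) + 1301916) - 2902390 = √(779 + 1301916) - 2902390 = √1302695 - 2902390 = -2902390 + √1302695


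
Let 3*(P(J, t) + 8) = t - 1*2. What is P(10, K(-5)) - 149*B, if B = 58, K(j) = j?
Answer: -25957/3 ≈ -8652.3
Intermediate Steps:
P(J, t) = -26/3 + t/3 (P(J, t) = -8 + (t - 1*2)/3 = -8 + (t - 2)/3 = -8 + (-2 + t)/3 = -8 + (-⅔ + t/3) = -26/3 + t/3)
P(10, K(-5)) - 149*B = (-26/3 + (⅓)*(-5)) - 149*58 = (-26/3 - 5/3) - 8642 = -31/3 - 8642 = -25957/3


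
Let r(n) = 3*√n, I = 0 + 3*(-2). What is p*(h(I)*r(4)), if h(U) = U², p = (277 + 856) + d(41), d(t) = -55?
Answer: 232848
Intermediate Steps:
I = -6 (I = 0 - 6 = -6)
p = 1078 (p = (277 + 856) - 55 = 1133 - 55 = 1078)
p*(h(I)*r(4)) = 1078*((-6)²*(3*√4)) = 1078*(36*(3*2)) = 1078*(36*6) = 1078*216 = 232848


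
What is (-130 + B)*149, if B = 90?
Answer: -5960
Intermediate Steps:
(-130 + B)*149 = (-130 + 90)*149 = -40*149 = -5960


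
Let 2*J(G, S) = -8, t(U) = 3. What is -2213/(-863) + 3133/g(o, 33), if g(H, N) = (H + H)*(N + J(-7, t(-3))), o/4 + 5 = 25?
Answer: 12972099/4004320 ≈ 3.2395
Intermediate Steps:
o = 80 (o = -20 + 4*25 = -20 + 100 = 80)
J(G, S) = -4 (J(G, S) = (½)*(-8) = -4)
g(H, N) = 2*H*(-4 + N) (g(H, N) = (H + H)*(N - 4) = (2*H)*(-4 + N) = 2*H*(-4 + N))
-2213/(-863) + 3133/g(o, 33) = -2213/(-863) + 3133/((2*80*(-4 + 33))) = -2213*(-1/863) + 3133/((2*80*29)) = 2213/863 + 3133/4640 = 12972099/4004320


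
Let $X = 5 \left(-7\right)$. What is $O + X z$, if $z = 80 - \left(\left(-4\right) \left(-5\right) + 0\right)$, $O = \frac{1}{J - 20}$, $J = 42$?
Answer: $- \frac{46199}{22} \approx -2100.0$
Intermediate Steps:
$X = -35$
$O = \frac{1}{22}$ ($O = \frac{1}{42 - 20} = \frac{1}{22} \approx 0.045455$)
$z = 60$ ($z = 80 - \left(20 + 0\right) = 80 - 20 = 60$)
$O + X z = \frac{1}{22} - 2100 = - \frac{46199}{22}$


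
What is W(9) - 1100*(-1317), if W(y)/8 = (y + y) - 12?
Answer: 1448748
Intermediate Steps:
W(y) = -96 + 16*y (W(y) = 8*((y + y) - 12) = 8*(2*y - 12) = 8*(-12 + 2*y) = -96 + 16*y)
W(9) - 1100*(-1317) = (-96 + 16*9) - 1100*(-1317) = (-96 + 144) + 1448700 = 48 + 1448700 = 1448748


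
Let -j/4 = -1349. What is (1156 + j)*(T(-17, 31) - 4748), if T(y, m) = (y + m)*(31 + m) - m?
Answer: -25624872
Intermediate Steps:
j = 5396 (j = -4*(-1349) = 5396)
T(y, m) = -m + (31 + m)*(m + y) (T(y, m) = (m + y)*(31 + m) - m = (31 + m)*(m + y) - m = -m + (31 + m)*(m + y))
(1156 + j)*(T(-17, 31) - 4748) = (1156 + 5396)*((31² + 30*31 + 31*(-17) + 31*(-17)) - 4748) = 6552*((961 + 930 - 527 - 527) - 4748) = 6552*(837 - 4748) = 6552*(-3911) = -25624872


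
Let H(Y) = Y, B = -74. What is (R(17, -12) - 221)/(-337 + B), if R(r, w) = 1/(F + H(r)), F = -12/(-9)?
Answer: 12152/22605 ≈ 0.53758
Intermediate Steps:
F = 4/3 (F = -12*(-1/9) = 4/3 ≈ 1.3333)
R(r, w) = 1/(4/3 + r)
(R(17, -12) - 221)/(-337 + B) = (3/(4 + 3*17) - 221)/(-337 - 74) = (3/(4 + 51) - 221)/(-411) = (3/55 - 221)*(-1/411) = -12152/55*(-1/411) = 12152/22605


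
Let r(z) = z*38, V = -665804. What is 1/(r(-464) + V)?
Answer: -1/683436 ≈ -1.4632e-6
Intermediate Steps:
r(z) = 38*z
1/(r(-464) + V) = 1/(38*(-464) - 665804) = 1/(-17632 - 665804) = 1/(-683436) = -1/683436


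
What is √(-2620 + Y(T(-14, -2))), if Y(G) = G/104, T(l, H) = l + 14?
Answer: 2*I*√655 ≈ 51.186*I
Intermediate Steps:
T(l, H) = 14 + l
Y(G) = G/104 (Y(G) = G*(1/104) = G/104)
√(-2620 + Y(T(-14, -2))) = √(-2620 + (14 - 14)/104) = √(-2620 + (1/104)*0) = √(-2620 + 0) = √(-2620) = 2*I*√655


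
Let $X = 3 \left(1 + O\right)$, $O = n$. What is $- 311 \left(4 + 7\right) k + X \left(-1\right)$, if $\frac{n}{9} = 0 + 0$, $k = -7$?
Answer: $23944$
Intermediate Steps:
$n = 0$ ($n = 9 \left(0 + 0\right) = 9 \cdot 0 = 0$)
$O = 0$
$X = 3$ ($X = 3 \left(1 + 0\right) = 3 \cdot 1 = 3$)
$- 311 \left(4 + 7\right) k + X \left(-1\right) = - 311 \left(4 + 7\right) \left(-7\right) + 3 \left(-1\right) = - 311 \cdot 11 \left(-7\right) - 3 = \left(-311\right) \left(-77\right) - 3 = 23947 - 3 = 23944$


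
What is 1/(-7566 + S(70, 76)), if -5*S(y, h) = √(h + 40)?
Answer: -94575/715554392 + 5*√29/715554392 ≈ -0.00013213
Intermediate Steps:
S(y, h) = -√(40 + h)/5 (S(y, h) = -√(h + 40)/5 = -√(40 + h)/5)
1/(-7566 + S(70, 76)) = 1/(-7566 - √(40 + 76)/5) = 1/(-7566 - 2*√29/5)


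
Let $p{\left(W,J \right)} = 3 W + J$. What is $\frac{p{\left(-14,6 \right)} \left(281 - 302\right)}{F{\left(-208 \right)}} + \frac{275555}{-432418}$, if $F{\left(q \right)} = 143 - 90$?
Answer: $\frac{44614799}{3274022} \approx 13.627$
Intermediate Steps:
$F{\left(q \right)} = 53$
$p{\left(W,J \right)} = J + 3 W$
$\frac{p{\left(-14,6 \right)} \left(281 - 302\right)}{F{\left(-208 \right)}} + \frac{275555}{-432418} = \frac{\left(6 + 3 \left(-14\right)\right) \left(281 - 302\right)}{53} + \frac{275555}{-432418} = \left(6 - 42\right) \left(-21\right) \frac{1}{53} + 275555 \left(- \frac{1}{432418}\right) = \left(-36\right) \left(-21\right) \frac{1}{53} - \frac{39365}{61774} = 756 \cdot \frac{1}{53} - \frac{39365}{61774} = \frac{756}{53} - \frac{39365}{61774} = \frac{44614799}{3274022}$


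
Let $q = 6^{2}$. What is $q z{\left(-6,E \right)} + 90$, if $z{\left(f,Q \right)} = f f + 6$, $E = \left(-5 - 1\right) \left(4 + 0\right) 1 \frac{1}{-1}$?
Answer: $1602$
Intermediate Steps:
$q = 36$
$E = 24$ ($E = \left(-6\right) 4 \cdot 1 \left(-1\right) = \left(-24\right) \left(-1\right) = 24$)
$z{\left(f,Q \right)} = 6 + f^{2}$ ($z{\left(f,Q \right)} = f^{2} + 6 = 6 + f^{2}$)
$q z{\left(-6,E \right)} + 90 = 36 \left(6 + \left(-6\right)^{2}\right) + 90 = 36 \left(6 + 36\right) + 90 = 36 \cdot 42 + 90 = 1512 + 90 = 1602$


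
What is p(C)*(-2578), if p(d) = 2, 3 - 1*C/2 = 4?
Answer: -5156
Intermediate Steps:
C = -2 (C = 6 - 2*4 = 6 - 8 = -2)
p(C)*(-2578) = 2*(-2578) = -5156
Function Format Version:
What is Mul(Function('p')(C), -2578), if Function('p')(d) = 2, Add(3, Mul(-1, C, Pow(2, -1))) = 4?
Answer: -5156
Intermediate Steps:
C = -2 (C = Add(6, Mul(-2, 4)) = Add(6, -8) = -2)
Mul(Function('p')(C), -2578) = Mul(2, -2578) = -5156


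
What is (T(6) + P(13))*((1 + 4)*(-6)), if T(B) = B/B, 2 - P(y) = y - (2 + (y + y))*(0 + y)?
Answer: -10620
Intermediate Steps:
P(y) = 2 - y + y*(2 + 2*y) (P(y) = 2 - (y - (2 + (y + y))*(0 + y)) = 2 - (y - (2 + 2*y)*y) = 2 - (y - y*(2 + 2*y)) = 2 + (-y + y*(2 + 2*y)) = 2 - y + y*(2 + 2*y))
T(B) = 1
(T(6) + P(13))*((1 + 4)*(-6)) = (1 + (2 + 13 + 2*13**2))*((1 + 4)*(-6)) = (1 + (2 + 13 + 2*169))*(5*(-6)) = (1 + (2 + 13 + 338))*(-30) = (1 + 353)*(-30) = 354*(-30) = -10620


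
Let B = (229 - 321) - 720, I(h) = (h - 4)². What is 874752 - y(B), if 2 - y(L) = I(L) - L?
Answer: 1541418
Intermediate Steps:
I(h) = (-4 + h)²
B = -812 (B = -92 - 720 = -812)
y(L) = 2 + L - (-4 + L)² (y(L) = 2 - ((-4 + L)² - L) = 2 + (L - (-4 + L)²) = 2 + L - (-4 + L)²)
874752 - y(B) = 874752 - (2 - 812 - (-4 - 812)²) = 874752 - (2 - 812 - 1*(-816)²) = 874752 - (2 - 812 - 1*665856) = 874752 - (2 - 812 - 665856) = 874752 - 1*(-666666) = 874752 + 666666 = 1541418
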